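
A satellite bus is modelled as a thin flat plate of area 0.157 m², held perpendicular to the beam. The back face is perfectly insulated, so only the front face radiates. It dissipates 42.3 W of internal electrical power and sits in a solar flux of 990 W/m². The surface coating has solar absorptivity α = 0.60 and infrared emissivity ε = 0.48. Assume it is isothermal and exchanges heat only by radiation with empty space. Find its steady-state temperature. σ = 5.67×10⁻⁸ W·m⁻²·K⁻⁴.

At steady state, absorbed solar power + internal power = radiated power.
Absorbed: α·S·A_cross = 0.60·990·0.1570 = 93.26 W (cross-section A).
Total input = 93.26 + 42.3 = 135.6 W.
Radiated: εσ·A_surf·T⁴ with A_surf = A = 0.1570 m².
T⁴ = 135.6/(0.48·5.67×10⁻⁸·0.1570) = 3.172×10¹⁰ K⁴.

T ≈ 422 K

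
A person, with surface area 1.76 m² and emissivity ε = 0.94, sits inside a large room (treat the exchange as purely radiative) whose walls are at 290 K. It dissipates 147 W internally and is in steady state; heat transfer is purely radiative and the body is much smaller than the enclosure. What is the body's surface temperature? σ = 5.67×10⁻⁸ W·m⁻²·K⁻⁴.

For a small grey body in a large enclosure, net radiated power = εσA(T⁴ − T_w⁴).
Steady state: P = εσA(T⁴ − T_w⁴) with A = 1.76 m².
T⁴ = P/(εσA) + T_w⁴ = 147/(0.94·5.67×10⁻⁸·1.760) + (290)⁴
    = 1.567×10⁹ + 7.073×10⁹ = 8.640×10⁹ K⁴.

T ≈ 305 K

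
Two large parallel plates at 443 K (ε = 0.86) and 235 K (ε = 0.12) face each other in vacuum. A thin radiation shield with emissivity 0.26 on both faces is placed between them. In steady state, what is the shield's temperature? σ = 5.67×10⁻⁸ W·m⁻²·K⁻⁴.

T_s ≈ 413 K

In steady state the net flux on the hot side equals that on the cold side.
σ(T₁⁴−T_s⁴)/D₁ = σ(T_s⁴−T₂⁴)/D₂, with D₁ = 1/ε₁+1/ε_s−1 = 4.009, D₂ = 1/ε_s+1/ε₂−1 = 11.18.
Solve for T_s⁴: T_s⁴ = (D₂·T₁⁴ + D₁·T₂⁴)/(D₁+D₂) = 2.915×10¹⁰ K⁴.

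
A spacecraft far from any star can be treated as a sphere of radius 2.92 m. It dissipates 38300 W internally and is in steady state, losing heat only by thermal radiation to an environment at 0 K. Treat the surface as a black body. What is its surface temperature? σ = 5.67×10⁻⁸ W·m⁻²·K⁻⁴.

Steady state: internal power = radiated power, P = εσA T⁴.
Radiating area A = 4πr² = 107.1 m².
T⁴ = P/(εσA) = 38300/(1.0·5.67×10⁻⁸·107.1) = 6.304×10⁹ K⁴.
T = (6.304×10⁹)^(1/4).

T ≈ 282 K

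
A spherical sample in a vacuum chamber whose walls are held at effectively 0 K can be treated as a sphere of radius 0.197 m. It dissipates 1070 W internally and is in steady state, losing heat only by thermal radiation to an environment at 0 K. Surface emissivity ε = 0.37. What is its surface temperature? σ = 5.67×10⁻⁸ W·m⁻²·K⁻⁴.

Steady state: internal power = radiated power, P = εσA T⁴.
Radiating area A = 4πr² = 0.4877 m².
T⁴ = P/(εσA) = 1070/(0.37·5.67×10⁻⁸·0.4877) = 1.046×10¹¹ K⁴.
T = (1.046×10¹¹)^(1/4).

T ≈ 569 K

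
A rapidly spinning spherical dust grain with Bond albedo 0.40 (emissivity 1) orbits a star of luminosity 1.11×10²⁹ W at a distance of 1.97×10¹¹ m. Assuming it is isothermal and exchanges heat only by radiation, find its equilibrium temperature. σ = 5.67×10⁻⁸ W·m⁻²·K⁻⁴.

T ≈ 881 K

First find the stellar flux at distance d: S = L/(4πd²) = 1.11×10²⁹/(4π·(1.97×10¹¹)²) = 2.276×10⁵ W/m².
For an isothermal sphere, absorbed (1−a)S·πr² = emitted σ·4πr²·T⁴, so T⁴ = (1−a)S/(4σ).
T⁴ = 0.600·2.276×10⁵/(4·5.67×10⁻⁸) = 6.021×10¹¹ K⁴.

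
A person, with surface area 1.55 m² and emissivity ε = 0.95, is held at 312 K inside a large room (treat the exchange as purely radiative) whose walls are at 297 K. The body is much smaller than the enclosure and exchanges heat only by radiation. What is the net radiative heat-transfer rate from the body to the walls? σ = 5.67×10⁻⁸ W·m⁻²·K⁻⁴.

P_net ≈ 142 W

For a small grey body in a large enclosure: P_net = εσA(T_body⁴ − T_wall⁴).
A = 1.55 m²; T_body⁴ − T_wall⁴ = 9.476×10⁹ − 7.781×10⁹ = 1.695×10⁹ K⁴.
|P_net| = 0.95·5.67×10⁻⁸·1.550·1.695×10⁹.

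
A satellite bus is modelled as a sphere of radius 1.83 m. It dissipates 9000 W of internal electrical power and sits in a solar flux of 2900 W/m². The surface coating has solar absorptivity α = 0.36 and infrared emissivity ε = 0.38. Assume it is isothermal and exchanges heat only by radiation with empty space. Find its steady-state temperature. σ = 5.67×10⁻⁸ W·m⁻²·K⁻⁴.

At steady state, absorbed solar power + internal power = radiated power.
Absorbed: α·S·A_cross = 0.36·2900·10.52 = 10980 W (cross-section πr²).
Total input = 10980 + 9000 = 19980 W.
Radiated: εσ·A_surf·T⁴ with A_surf = 4πr² = 42.08 m².
T⁴ = 19980/(0.38·5.67×10⁻⁸·42.08) = 2.204×10¹⁰ K⁴.

T ≈ 385 K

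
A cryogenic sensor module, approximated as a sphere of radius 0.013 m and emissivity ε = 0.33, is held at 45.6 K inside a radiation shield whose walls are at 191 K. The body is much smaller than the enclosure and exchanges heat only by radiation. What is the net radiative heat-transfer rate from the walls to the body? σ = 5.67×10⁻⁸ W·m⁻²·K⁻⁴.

For a small grey body in a large enclosure: P_net = εσA(T_body⁴ − T_wall⁴).
A = 4πr² = 0.002124 m²; T_body⁴ − T_wall⁴ = 4.324×10⁶ − 1.331×10⁹ = -1.327×10⁹ K⁴.
|P_net| = 0.33·5.67×10⁻⁸·0.002124·1.327×10⁹.

P_net ≈ 0.0527 W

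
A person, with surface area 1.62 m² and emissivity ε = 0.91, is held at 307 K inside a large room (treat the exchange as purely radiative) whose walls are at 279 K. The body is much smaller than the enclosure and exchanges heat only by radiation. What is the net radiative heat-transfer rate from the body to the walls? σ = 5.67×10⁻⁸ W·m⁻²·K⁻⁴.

P_net ≈ 236 W

For a small grey body in a large enclosure: P_net = εσA(T_body⁴ − T_wall⁴).
A = 1.62 m²; T_body⁴ − T_wall⁴ = 8.883×10⁹ − 6.059×10⁹ = 2.824×10⁹ K⁴.
|P_net| = 0.91·5.67×10⁻⁸·1.620·2.824×10⁹.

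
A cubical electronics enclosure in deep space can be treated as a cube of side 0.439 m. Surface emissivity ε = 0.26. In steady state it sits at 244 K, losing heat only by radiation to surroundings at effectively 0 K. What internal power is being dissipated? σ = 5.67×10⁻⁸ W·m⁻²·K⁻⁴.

Steady state: P = εσA T⁴.
A = 6L² = 1.156 m²; T⁴ = (244)⁴ = 3.545×10⁹ K⁴.
P = 0.26 × 5.67×10⁻⁸ × 1.156 × 3.545×10⁹.

P ≈ 60.4 W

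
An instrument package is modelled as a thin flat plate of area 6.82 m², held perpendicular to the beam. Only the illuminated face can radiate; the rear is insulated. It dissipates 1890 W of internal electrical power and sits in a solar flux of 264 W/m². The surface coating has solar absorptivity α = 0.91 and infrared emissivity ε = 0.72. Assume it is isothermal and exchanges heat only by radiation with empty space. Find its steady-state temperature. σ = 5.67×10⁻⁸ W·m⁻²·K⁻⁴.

At steady state, absorbed solar power + internal power = radiated power.
Absorbed: α·S·A_cross = 0.91·264·6.820 = 1638 W (cross-section A).
Total input = 1638 + 1890 = 3528 W.
Radiated: εσ·A_surf·T⁴ with A_surf = A = 6.820 m².
T⁴ = 3528/(0.72·5.67×10⁻⁸·6.820) = 1.267×10¹⁰ K⁴.

T ≈ 336 K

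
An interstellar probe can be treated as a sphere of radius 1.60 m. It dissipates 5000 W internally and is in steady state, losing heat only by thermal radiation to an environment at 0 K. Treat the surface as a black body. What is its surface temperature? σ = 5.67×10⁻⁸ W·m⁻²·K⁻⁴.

Steady state: internal power = radiated power, P = εσA T⁴.
Radiating area A = 4πr² = 32.17 m².
T⁴ = P/(εσA) = 5000/(1.0·5.67×10⁻⁸·32.17) = 2.741×10⁹ K⁴.
T = (2.741×10⁹)^(1/4).

T ≈ 229 K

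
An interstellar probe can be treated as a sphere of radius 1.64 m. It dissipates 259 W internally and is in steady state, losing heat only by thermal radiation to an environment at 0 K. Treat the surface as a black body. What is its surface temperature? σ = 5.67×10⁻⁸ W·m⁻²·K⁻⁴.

Steady state: internal power = radiated power, P = εσA T⁴.
Radiating area A = 4πr² = 33.80 m².
T⁴ = P/(εσA) = 259/(1.0·5.67×10⁻⁸·33.80) = 1.352×10⁸ K⁴.
T = (1.352×10⁸)^(1/4).

T ≈ 108 K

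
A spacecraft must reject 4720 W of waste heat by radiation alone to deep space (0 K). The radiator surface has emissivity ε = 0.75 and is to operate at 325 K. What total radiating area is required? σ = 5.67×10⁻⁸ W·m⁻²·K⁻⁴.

P = εσA T⁴ ⇒ A = P/(εσT⁴).
T⁴ = 1.116×10¹⁰ K⁴.
A = 4720/(0.75 × 5.67×10⁻⁸ × 1.116×10¹⁰).

A ≈ 9.95 m²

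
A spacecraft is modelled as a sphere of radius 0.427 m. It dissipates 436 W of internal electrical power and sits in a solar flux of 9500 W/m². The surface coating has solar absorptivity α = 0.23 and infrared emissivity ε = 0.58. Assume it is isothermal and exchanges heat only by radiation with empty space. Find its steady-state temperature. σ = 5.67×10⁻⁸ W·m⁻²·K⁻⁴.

T ≈ 387 K

At steady state, absorbed solar power + internal power = radiated power.
Absorbed: α·S·A_cross = 0.23·9500·0.5728 = 1252 W (cross-section πr²).
Total input = 1252 + 436 = 1688 W.
Radiated: εσ·A_surf·T⁴ with A_surf = 4πr² = 2.291 m².
T⁴ = 1688/(0.58·5.67×10⁻⁸·2.291) = 2.240×10¹⁰ K⁴.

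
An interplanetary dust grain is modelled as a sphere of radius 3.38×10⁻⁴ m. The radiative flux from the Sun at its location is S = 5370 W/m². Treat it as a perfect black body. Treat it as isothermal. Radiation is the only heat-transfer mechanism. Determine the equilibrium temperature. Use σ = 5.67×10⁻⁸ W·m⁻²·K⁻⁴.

T ≈ 392 K

At equilibrium, absorbed power = emitted power.
Absorbing cross-section = πr² = 3.589×10⁻⁷ m²; emitting surface = 4πr² = 1.436×10⁻⁶ m² (ratio 4).
S·A_cross = εσ·A_surf·T⁴  ⇒  T⁴ = S/(4σ).
T⁴ = 1.00·5370/(4·5.67×10⁻⁸) = 2.368×10¹⁰ K⁴.
T = (2.368×10¹⁰)^(1/4).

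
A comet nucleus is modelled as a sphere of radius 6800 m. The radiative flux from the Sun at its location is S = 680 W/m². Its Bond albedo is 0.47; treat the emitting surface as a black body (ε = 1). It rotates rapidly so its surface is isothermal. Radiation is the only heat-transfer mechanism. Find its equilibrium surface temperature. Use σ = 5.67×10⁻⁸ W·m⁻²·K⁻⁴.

T ≈ 200 K

At equilibrium, absorbed power = emitted power.
Absorbing cross-section = πr² = 1.453×10⁸ m²; emitting surface = 4πr² = 5.811×10⁸ m² (ratio 4).
(1−a)S·A_cross = εσ·A_surf·T⁴  ⇒  T⁴ = (1−a)S/(4σ).
T⁴ = 0.530·680/(4·5.67×10⁻⁸) = 1.589×10⁹ K⁴.
T = (1.589×10⁹)^(1/4).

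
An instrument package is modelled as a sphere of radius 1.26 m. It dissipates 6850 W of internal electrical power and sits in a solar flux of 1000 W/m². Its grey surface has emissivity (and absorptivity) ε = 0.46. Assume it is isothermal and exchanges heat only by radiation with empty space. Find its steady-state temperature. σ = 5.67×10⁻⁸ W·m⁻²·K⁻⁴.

T ≈ 364 K

At steady state, absorbed solar power + internal power = radiated power.
Absorbed: α·S·A_cross = 0.46·1000·4.988 = 2294 W (cross-section πr²).
Total input = 2294 + 6850 = 9144 W.
Radiated: εσ·A_surf·T⁴ with A_surf = 4πr² = 19.95 m².
T⁴ = 9144/(0.46·5.67×10⁻⁸·19.95) = 1.757×10¹⁰ K⁴.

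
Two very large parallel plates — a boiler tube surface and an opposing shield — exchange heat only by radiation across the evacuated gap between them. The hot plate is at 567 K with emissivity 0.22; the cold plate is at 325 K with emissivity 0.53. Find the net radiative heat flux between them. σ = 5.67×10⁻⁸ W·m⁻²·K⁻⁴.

q ≈ 962 W/m²

For two infinite grey parallel plates, q = σ(T₁⁴ − T₂⁴)/(1/ε₁ + 1/ε₂ − 1).
T₁⁴ − T₂⁴ = 1.034×10¹¹ − 1.116×10¹⁰ = 9.220×10¹⁰ K⁴.
1/ε₁ + 1/ε₂ − 1 = 4.545 + 1.887 − 1 = 5.432.
q = 5.67×10⁻⁸ × 9.220×10¹⁰ / 5.432.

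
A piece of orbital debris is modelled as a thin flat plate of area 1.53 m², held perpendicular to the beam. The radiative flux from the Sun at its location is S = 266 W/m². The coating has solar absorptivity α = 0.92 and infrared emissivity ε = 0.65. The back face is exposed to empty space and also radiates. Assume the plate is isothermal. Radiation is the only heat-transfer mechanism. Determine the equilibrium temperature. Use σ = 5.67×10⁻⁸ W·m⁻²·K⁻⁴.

At equilibrium, absorbed power = emitted power.
Absorbing cross-section = A = 1.530 m²; emitting surface = 2A = 3.060 m² (ratio 2).
αS·A_cross = εσ·A_surf·T⁴  ⇒  T⁴ = αS/(ε·2σ).
T⁴ = 0.920·266/(0.65·2·5.67×10⁻⁸) = 3.320×10⁹ K⁴.
T = (3.320×10⁹)^(1/4).

T ≈ 240 K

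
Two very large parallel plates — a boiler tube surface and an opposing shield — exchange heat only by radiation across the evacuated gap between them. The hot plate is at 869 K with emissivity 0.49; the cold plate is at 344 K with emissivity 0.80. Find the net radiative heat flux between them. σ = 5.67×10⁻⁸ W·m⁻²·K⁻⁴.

q ≈ 13800 W/m²

For two infinite grey parallel plates, q = σ(T₁⁴ − T₂⁴)/(1/ε₁ + 1/ε₂ − 1).
T₁⁴ − T₂⁴ = 5.703×10¹¹ − 1.400×10¹⁰ = 5.563×10¹¹ K⁴.
1/ε₁ + 1/ε₂ − 1 = 2.041 + 1.250 − 1 = 2.291.
q = 5.67×10⁻⁸ × 5.563×10¹¹ / 2.291.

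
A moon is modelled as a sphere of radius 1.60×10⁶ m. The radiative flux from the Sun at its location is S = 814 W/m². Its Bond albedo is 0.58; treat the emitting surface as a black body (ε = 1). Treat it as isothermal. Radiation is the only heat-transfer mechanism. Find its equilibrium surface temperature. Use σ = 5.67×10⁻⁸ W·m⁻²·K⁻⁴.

T ≈ 197 K

At equilibrium, absorbed power = emitted power.
Absorbing cross-section = πr² = 8.042×10¹² m²; emitting surface = 4πr² = 3.217×10¹³ m² (ratio 4).
(1−a)S·A_cross = εσ·A_surf·T⁴  ⇒  T⁴ = (1−a)S/(4σ).
T⁴ = 0.420·814/(4·5.67×10⁻⁸) = 1.507×10⁹ K⁴.
T = (1.507×10⁹)^(1/4).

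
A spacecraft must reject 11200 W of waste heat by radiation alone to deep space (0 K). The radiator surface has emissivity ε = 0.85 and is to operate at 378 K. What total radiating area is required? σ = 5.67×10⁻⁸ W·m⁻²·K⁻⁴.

A ≈ 11.4 m²

P = εσA T⁴ ⇒ A = P/(εσT⁴).
T⁴ = 2.042×10¹⁰ K⁴.
A = 11200/(0.85 × 5.67×10⁻⁸ × 2.042×10¹⁰).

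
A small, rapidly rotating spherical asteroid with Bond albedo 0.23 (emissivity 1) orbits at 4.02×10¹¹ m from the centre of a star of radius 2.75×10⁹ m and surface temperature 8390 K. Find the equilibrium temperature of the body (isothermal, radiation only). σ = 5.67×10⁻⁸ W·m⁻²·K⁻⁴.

The star's surface emits σT_*⁴; at distance d the flux is S = σT_*⁴(R_*/d)².
S = 5.67×10⁻⁸·(8390)⁴·(2.75×10⁹/4.02×10¹¹)² = 13150 W/m².
For an isothermal sphere T⁴ = (1−a)S/(4σ) = 4.464×10¹⁰ K⁴.

T ≈ 460 K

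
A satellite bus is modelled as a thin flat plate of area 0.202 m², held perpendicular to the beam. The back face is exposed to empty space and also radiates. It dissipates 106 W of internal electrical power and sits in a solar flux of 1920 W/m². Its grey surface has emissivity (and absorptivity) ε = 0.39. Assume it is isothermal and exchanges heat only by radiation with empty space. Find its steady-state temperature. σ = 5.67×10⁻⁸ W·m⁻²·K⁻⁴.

T ≈ 412 K

At steady state, absorbed solar power + internal power = radiated power.
Absorbed: α·S·A_cross = 0.39·1920·0.2020 = 151.3 W (cross-section A).
Total input = 151.3 + 106 = 257.3 W.
Radiated: εσ·A_surf·T⁴ with A_surf = 2A = 0.4040 m².
T⁴ = 257.3/(0.39·5.67×10⁻⁸·0.4040) = 2.880×10¹⁰ K⁴.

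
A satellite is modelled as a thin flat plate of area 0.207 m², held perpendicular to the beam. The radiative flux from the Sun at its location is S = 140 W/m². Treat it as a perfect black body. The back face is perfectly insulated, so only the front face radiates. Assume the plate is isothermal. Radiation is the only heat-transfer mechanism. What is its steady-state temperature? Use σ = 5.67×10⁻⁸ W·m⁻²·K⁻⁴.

T ≈ 223 K

At equilibrium, absorbed power = emitted power.
Absorbing cross-section = A = 0.2070 m²; emitting surface = A = 0.2070 m² (ratio 1).
S·A_cross = εσ·A_surf·T⁴  ⇒  T⁴ = S/(1σ).
T⁴ = 1.00·140/(1·5.67×10⁻⁸) = 2.469×10⁹ K⁴.
T = (2.469×10⁹)^(1/4).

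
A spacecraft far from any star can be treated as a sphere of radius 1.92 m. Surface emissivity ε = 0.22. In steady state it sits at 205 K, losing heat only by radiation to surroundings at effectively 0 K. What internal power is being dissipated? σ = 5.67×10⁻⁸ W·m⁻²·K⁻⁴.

P ≈ 1020 W

Steady state: P = εσA T⁴.
A = 4πr² = 46.32 m²; T⁴ = (205)⁴ = 1.766×10⁹ K⁴.
P = 0.22 × 5.67×10⁻⁸ × 46.32 × 1.766×10⁹.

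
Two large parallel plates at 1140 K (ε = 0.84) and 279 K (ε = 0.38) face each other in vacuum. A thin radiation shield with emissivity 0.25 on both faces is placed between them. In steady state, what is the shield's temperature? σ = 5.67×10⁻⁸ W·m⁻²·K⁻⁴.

T_s ≈ 993 K

In steady state the net flux on the hot side equals that on the cold side.
σ(T₁⁴−T_s⁴)/D₁ = σ(T_s⁴−T₂⁴)/D₂, with D₁ = 1/ε₁+1/ε_s−1 = 4.190, D₂ = 1/ε_s+1/ε₂−1 = 5.632.
Solve for T_s⁴: T_s⁴ = (D₂·T₁⁴ + D₁·T₂⁴)/(D₁+D₂) = 9.710×10¹¹ K⁴.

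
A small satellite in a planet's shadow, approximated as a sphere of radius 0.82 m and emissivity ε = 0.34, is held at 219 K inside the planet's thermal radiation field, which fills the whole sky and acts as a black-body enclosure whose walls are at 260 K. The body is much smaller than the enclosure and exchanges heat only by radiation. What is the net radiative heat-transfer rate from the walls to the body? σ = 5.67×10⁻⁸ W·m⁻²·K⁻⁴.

For a small grey body in a large enclosure: P_net = εσA(T_body⁴ − T_wall⁴).
A = 4πr² = 8.450 m²; T_body⁴ − T_wall⁴ = 2.300×10⁹ − 4.570×10⁹ = -2.270×10⁹ K⁴.
|P_net| = 0.34·5.67×10⁻⁸·8.450·2.270×10⁹.

P_net ≈ 370 W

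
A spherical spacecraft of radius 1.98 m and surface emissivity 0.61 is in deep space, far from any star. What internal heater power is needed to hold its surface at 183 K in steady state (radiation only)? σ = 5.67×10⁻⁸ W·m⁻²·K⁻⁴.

P ≈ 1910 W

P = εσ·4πr²·T⁴.
4πr² = 49.27 m²; T⁴ = 1.122×10⁹ K⁴.
P = 0.61·5.67×10⁻⁸·49.27·1.122×10⁹.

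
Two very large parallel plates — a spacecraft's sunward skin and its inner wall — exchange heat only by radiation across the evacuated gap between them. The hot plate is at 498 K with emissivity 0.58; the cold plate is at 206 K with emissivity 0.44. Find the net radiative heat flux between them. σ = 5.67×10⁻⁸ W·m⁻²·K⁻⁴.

For two infinite grey parallel plates, q = σ(T₁⁴ − T₂⁴)/(1/ε₁ + 1/ε₂ − 1).
T₁⁴ − T₂⁴ = 6.151×10¹⁰ − 1.801×10⁹ = 5.971×10¹⁰ K⁴.
1/ε₁ + 1/ε₂ − 1 = 1.724 + 2.273 − 1 = 2.997.
q = 5.67×10⁻⁸ × 5.971×10¹⁰ / 2.997.

q ≈ 1130 W/m²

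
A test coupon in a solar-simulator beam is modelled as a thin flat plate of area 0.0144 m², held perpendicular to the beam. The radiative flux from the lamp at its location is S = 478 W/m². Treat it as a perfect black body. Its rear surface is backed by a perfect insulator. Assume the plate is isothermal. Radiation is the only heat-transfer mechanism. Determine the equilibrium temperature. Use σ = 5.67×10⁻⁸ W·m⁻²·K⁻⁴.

T ≈ 303 K

At equilibrium, absorbed power = emitted power.
Absorbing cross-section = A = 0.01440 m²; emitting surface = A = 0.01440 m² (ratio 1).
S·A_cross = εσ·A_surf·T⁴  ⇒  T⁴ = S/(1σ).
T⁴ = 1.00·478/(1·5.67×10⁻⁸) = 8.430×10⁹ K⁴.
T = (8.430×10⁹)^(1/4).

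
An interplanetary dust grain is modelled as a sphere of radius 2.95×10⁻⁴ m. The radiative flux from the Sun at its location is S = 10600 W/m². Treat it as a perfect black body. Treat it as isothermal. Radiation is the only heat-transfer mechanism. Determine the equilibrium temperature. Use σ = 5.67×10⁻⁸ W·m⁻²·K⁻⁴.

At equilibrium, absorbed power = emitted power.
Absorbing cross-section = πr² = 2.734×10⁻⁷ m²; emitting surface = 4πr² = 1.094×10⁻⁶ m² (ratio 4).
S·A_cross = εσ·A_surf·T⁴  ⇒  T⁴ = S/(4σ).
T⁴ = 1.00·10600/(4·5.67×10⁻⁸) = 4.674×10¹⁰ K⁴.
T = (4.674×10¹⁰)^(1/4).

T ≈ 465 K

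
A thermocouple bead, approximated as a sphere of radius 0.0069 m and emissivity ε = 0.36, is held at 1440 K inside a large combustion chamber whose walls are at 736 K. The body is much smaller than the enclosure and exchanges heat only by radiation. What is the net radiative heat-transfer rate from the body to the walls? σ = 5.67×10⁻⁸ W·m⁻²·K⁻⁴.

P_net ≈ 48.9 W

For a small grey body in a large enclosure: P_net = εσA(T_body⁴ − T_wall⁴).
A = 4πr² = 5.983×10⁻⁴ m²; T_body⁴ − T_wall⁴ = 4.300×10¹² − 2.934×10¹¹ = 4.006×10¹² K⁴.
|P_net| = 0.36·5.67×10⁻⁸·5.983×10⁻⁴·4.006×10¹².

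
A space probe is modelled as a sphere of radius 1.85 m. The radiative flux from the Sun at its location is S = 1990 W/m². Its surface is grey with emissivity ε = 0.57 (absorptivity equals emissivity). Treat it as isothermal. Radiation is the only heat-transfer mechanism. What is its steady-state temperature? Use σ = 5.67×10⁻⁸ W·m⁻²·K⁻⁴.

At equilibrium, absorbed power = emitted power.
Absorbing cross-section = πr² = 10.75 m²; emitting surface = 4πr² = 43.01 m² (ratio 4).
εS·A_cross = εσ·A_surf·T⁴  ⇒  T⁴ = S/(4σ)   (ε cancels).
T⁴ = 1990/(4·5.67×10⁻⁸) = 8.774×10⁹ K⁴.
T = (8.774×10⁹)^(1/4).

T ≈ 306 K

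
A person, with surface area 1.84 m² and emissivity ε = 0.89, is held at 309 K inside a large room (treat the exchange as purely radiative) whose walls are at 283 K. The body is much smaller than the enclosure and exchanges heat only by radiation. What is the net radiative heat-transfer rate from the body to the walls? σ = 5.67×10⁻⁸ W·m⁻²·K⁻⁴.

P_net ≈ 251 W

For a small grey body in a large enclosure: P_net = εσA(T_body⁴ − T_wall⁴).
A = 1.84 m²; T_body⁴ − T_wall⁴ = 9.117×10⁹ − 6.414×10⁹ = 2.702×10⁹ K⁴.
|P_net| = 0.89·5.67×10⁻⁸·1.840·2.702×10⁹.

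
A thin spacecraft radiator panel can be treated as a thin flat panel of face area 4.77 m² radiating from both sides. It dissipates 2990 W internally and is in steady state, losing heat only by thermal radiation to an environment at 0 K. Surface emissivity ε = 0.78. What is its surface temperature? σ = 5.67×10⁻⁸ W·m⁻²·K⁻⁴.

Steady state: internal power = radiated power, P = εσA T⁴.
Radiating area A = 2·4.77 = 9.540 m².
T⁴ = P/(εσA) = 2990/(0.78·5.67×10⁻⁸·9.540) = 7.087×10⁹ K⁴.
T = (7.087×10⁹)^(1/4).

T ≈ 290 K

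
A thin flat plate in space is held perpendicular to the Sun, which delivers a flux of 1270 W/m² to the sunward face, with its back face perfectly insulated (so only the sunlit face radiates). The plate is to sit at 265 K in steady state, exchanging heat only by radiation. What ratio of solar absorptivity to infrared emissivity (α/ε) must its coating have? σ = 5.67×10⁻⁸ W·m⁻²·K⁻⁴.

Balance: αS·A = εσ·1A·T⁴ ⇒ α/ε = σT⁴/S.
α/ε = 5.67×10⁻⁸·(265)⁴/1270 = 5.67×10⁻⁸·4.932×10⁹/1270.

α/ε ≈ 0.220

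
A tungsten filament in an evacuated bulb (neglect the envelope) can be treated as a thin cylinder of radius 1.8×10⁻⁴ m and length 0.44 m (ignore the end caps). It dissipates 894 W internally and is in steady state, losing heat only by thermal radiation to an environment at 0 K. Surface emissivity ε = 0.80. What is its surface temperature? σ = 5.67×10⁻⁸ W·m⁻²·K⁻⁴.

T ≈ 2510 K

Steady state: internal power = radiated power, P = εσA T⁴.
Radiating area A = 2πrL = 4.976×10⁻⁴ m².
T⁴ = P/(εσA) = 894/(0.80·5.67×10⁻⁸·4.976×10⁻⁴) = 3.961×10¹³ K⁴.
T = (3.961×10¹³)^(1/4).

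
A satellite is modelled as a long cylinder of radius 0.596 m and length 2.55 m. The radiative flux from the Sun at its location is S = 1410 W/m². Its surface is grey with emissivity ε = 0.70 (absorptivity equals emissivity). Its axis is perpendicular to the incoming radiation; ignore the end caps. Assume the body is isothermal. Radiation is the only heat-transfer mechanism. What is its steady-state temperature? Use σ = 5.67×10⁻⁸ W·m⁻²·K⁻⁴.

T ≈ 298 K

At equilibrium, absorbed power = emitted power.
Absorbing cross-section = 2rL = 3.040 m²; emitting surface = 2πrL = 9.549 m² (ratio π).
εS·A_cross = εσ·A_surf·T⁴  ⇒  T⁴ = S/(πσ)   (ε cancels).
T⁴ = 1410/(π·5.67×10⁻⁸) = 7.916×10⁹ K⁴.
T = (7.916×10⁹)^(1/4).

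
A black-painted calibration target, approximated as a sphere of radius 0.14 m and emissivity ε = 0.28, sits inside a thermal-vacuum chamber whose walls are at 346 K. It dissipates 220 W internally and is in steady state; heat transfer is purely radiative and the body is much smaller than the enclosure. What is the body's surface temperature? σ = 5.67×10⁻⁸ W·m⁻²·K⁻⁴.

T ≈ 515 K

For a small grey body in a large enclosure, net radiated power = εσA(T⁴ − T_w⁴).
Steady state: P = εσA(T⁴ − T_w⁴) with A = 4πr² = 0.2463 m².
T⁴ = P/(εσA) + T_w⁴ = 220/(0.28·5.67×10⁻⁸·0.2463) + (346)⁴
    = 5.626×10¹⁰ + 1.433×10¹⁰ = 7.059×10¹⁰ K⁴.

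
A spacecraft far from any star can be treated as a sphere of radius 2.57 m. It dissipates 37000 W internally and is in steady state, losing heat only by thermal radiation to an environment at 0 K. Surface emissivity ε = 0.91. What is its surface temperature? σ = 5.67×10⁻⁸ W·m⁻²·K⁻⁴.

T ≈ 305 K

Steady state: internal power = radiated power, P = εσA T⁴.
Radiating area A = 4πr² = 83.00 m².
T⁴ = P/(εσA) = 37000/(0.91·5.67×10⁻⁸·83.00) = 8.640×10⁹ K⁴.
T = (8.640×10⁹)^(1/4).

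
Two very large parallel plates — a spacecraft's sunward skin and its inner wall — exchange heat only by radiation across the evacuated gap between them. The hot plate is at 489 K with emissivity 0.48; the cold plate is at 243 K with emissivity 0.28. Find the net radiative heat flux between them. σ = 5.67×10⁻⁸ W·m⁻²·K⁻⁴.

For two infinite grey parallel plates, q = σ(T₁⁴ − T₂⁴)/(1/ε₁ + 1/ε₂ − 1).
T₁⁴ − T₂⁴ = 5.718×10¹⁰ − 3.487×10⁹ = 5.369×10¹⁰ K⁴.
1/ε₁ + 1/ε₂ − 1 = 2.083 + 3.571 − 1 = 4.655.
q = 5.67×10⁻⁸ × 5.369×10¹⁰ / 4.655.

q ≈ 654 W/m²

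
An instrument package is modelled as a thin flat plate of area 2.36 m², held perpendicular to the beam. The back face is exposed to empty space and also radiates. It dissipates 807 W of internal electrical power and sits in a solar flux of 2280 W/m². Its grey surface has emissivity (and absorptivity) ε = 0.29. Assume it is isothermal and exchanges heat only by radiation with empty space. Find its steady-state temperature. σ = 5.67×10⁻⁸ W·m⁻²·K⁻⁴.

T ≈ 418 K

At steady state, absorbed solar power + internal power = radiated power.
Absorbed: α·S·A_cross = 0.29·2280·2.360 = 1560 W (cross-section A).
Total input = 1560 + 807 = 2367 W.
Radiated: εσ·A_surf·T⁴ with A_surf = 2A = 4.720 m².
T⁴ = 2367/(0.29·5.67×10⁻⁸·4.720) = 3.050×10¹⁰ K⁴.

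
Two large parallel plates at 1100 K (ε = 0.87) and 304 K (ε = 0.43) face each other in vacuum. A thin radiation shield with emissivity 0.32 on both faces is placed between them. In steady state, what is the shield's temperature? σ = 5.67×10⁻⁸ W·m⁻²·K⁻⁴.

In steady state the net flux on the hot side equals that on the cold side.
σ(T₁⁴−T_s⁴)/D₁ = σ(T_s⁴−T₂⁴)/D₂, with D₁ = 1/ε₁+1/ε_s−1 = 3.274, D₂ = 1/ε_s+1/ε₂−1 = 4.451.
Solve for T_s⁴: T_s⁴ = (D₂·T₁⁴ + D₁·T₂⁴)/(D₁+D₂) = 8.471×10¹¹ K⁴.

T_s ≈ 959 K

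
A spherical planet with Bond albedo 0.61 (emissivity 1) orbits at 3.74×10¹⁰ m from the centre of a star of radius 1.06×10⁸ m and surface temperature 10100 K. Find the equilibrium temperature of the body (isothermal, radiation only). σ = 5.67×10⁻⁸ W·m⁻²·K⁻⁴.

The star's surface emits σT_*⁴; at distance d the flux is S = σT_*⁴(R_*/d)².
S = 5.67×10⁻⁸·(10100)⁴·(1.06×10⁸/3.74×10¹⁰)² = 4740 W/m².
For an isothermal sphere T⁴ = (1−a)S/(4σ) = 8.150×10⁹ K⁴.

T ≈ 300 K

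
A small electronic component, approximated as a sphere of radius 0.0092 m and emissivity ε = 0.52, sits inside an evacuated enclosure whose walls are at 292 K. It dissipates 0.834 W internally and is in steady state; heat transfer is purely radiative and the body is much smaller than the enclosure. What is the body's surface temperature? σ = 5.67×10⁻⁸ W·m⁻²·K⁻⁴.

For a small grey body in a large enclosure, net radiated power = εσA(T⁴ − T_w⁴).
Steady state: P = εσA(T⁴ − T_w⁴) with A = 4πr² = 0.001064 m².
T⁴ = P/(εσA) + T_w⁴ = 0.834/(0.52·5.67×10⁻⁸·0.001064) + (292)⁴
    = 2.659×10¹⁰ + 7.270×10⁹ = 3.386×10¹⁰ K⁴.

T ≈ 429 K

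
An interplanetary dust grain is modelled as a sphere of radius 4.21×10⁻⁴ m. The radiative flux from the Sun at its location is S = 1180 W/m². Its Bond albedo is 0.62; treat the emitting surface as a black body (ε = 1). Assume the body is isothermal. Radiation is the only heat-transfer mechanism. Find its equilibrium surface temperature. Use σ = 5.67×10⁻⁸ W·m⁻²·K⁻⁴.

At equilibrium, absorbed power = emitted power.
Absorbing cross-section = πr² = 5.568×10⁻⁷ m²; emitting surface = 4πr² = 2.227×10⁻⁶ m² (ratio 4).
(1−a)S·A_cross = εσ·A_surf·T⁴  ⇒  T⁴ = (1−a)S/(4σ).
T⁴ = 0.380·1180/(4·5.67×10⁻⁸) = 1.977×10⁹ K⁴.
T = (1.977×10⁹)^(1/4).

T ≈ 211 K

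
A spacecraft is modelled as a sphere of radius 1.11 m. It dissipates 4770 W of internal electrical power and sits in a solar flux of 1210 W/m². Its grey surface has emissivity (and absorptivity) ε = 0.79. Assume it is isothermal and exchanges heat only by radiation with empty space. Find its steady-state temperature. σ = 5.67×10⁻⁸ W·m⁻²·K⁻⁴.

At steady state, absorbed solar power + internal power = radiated power.
Absorbed: α·S·A_cross = 0.79·1210·3.871 = 3700 W (cross-section πr²).
Total input = 3700 + 4770 = 8470 W.
Radiated: εσ·A_surf·T⁴ with A_surf = 4πr² = 15.48 m².
T⁴ = 8470/(0.79·5.67×10⁻⁸·15.48) = 1.221×10¹⁰ K⁴.

T ≈ 332 K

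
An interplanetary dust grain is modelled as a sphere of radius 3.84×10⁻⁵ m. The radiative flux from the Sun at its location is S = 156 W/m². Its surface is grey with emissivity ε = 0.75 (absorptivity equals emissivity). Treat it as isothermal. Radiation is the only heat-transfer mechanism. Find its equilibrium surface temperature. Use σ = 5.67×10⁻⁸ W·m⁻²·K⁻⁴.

At equilibrium, absorbed power = emitted power.
Absorbing cross-section = πr² = 4.632×10⁻⁹ m²; emitting surface = 4πr² = 1.853×10⁻⁸ m² (ratio 4).
εS·A_cross = εσ·A_surf·T⁴  ⇒  T⁴ = S/(4σ)   (ε cancels).
T⁴ = 156/(4·5.67×10⁻⁸) = 6.878×10⁸ K⁴.
T = (6.878×10⁸)^(1/4).

T ≈ 162 K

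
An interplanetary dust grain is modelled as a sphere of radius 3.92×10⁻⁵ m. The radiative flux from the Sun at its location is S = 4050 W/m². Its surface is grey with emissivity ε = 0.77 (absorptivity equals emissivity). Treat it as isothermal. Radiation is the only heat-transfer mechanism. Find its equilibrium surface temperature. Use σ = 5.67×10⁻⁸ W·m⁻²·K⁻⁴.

T ≈ 366 K

At equilibrium, absorbed power = emitted power.
Absorbing cross-section = πr² = 4.827×10⁻⁹ m²; emitting surface = 4πr² = 1.931×10⁻⁸ m² (ratio 4).
εS·A_cross = εσ·A_surf·T⁴  ⇒  T⁴ = S/(4σ)   (ε cancels).
T⁴ = 4050/(4·5.67×10⁻⁸) = 1.786×10¹⁰ K⁴.
T = (1.786×10¹⁰)^(1/4).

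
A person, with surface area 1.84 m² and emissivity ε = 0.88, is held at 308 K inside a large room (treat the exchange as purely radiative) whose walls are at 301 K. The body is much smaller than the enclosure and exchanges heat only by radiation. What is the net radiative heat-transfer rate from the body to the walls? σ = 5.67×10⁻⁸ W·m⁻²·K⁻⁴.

For a small grey body in a large enclosure: P_net = εσA(T_body⁴ − T_wall⁴).
A = 1.84 m²; T_body⁴ − T_wall⁴ = 8.999×10⁹ − 8.209×10⁹ = 7.906×10⁸ K⁴.
|P_net| = 0.88·5.67×10⁻⁸·1.840·7.906×10⁸.

P_net ≈ 72.6 W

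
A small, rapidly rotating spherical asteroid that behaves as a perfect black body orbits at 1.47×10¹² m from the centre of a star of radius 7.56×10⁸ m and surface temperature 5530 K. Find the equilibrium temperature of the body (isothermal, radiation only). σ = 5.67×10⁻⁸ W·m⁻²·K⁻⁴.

The star's surface emits σT_*⁴; at distance d the flux is S = σT_*⁴(R_*/d)².
S = 5.67×10⁻⁸·(5530)⁴·(7.56×10⁸/1.47×10¹²)² = 14.02 W/m².
For an isothermal sphere T⁴ = (1−a)S/(4σ) = 6.184×10⁷ K⁴.

T ≈ 88.7 K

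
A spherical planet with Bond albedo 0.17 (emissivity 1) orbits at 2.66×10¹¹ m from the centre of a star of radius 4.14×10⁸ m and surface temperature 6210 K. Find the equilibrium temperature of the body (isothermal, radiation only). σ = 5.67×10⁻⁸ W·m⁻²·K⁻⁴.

T ≈ 165 K

The star's surface emits σT_*⁴; at distance d the flux is S = σT_*⁴(R_*/d)².
S = 5.67×10⁻⁸·(6210)⁴·(4.14×10⁸/2.66×10¹¹)² = 204.3 W/m².
For an isothermal sphere T⁴ = (1−a)S/(4σ) = 7.475×10⁸ K⁴.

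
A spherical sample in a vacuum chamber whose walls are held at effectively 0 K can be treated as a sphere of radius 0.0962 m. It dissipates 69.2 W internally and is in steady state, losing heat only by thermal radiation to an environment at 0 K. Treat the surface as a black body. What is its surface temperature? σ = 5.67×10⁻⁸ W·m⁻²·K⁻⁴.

T ≈ 320 K

Steady state: internal power = radiated power, P = εσA T⁴.
Radiating area A = 4πr² = 0.1163 m².
T⁴ = P/(εσA) = 69.2/(1.0·5.67×10⁻⁸·0.1163) = 1.049×10¹⁰ K⁴.
T = (1.049×10¹⁰)^(1/4).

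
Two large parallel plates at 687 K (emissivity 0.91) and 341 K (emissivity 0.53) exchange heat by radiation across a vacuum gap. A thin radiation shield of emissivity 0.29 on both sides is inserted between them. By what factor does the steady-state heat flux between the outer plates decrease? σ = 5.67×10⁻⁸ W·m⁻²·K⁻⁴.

Without shield: q₀ = σΔ(T⁴)/(1/ε₁+1/ε₂−1) with denominator 1.986.
With shield the two gaps are in series; the resistances add: (1/ε₁+1/ε_s−1)+(1/ε_s+1/ε₂−1) = 3.547+4.335 = 7.882.
Heat-flux ratio q₀/q = 7.882/1.986.

factor ≈ 3.97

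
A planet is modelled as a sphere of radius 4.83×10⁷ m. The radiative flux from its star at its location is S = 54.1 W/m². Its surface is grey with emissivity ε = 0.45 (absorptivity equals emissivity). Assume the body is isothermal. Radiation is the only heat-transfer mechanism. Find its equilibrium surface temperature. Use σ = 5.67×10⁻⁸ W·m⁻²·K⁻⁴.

At equilibrium, absorbed power = emitted power.
Absorbing cross-section = πr² = 7.329×10¹⁵ m²; emitting surface = 4πr² = 2.932×10¹⁶ m² (ratio 4).
εS·A_cross = εσ·A_surf·T⁴  ⇒  T⁴ = S/(4σ)   (ε cancels).
T⁴ = 54.1/(4·5.67×10⁻⁸) = 2.385×10⁸ K⁴.
T = (2.385×10⁸)^(1/4).

T ≈ 124 K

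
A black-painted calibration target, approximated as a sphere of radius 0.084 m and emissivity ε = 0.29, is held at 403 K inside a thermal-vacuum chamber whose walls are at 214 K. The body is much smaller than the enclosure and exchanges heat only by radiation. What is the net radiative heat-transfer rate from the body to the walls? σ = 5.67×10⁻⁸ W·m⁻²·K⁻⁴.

For a small grey body in a large enclosure: P_net = εσA(T_body⁴ − T_wall⁴).
A = 4πr² = 0.08867 m²; T_body⁴ − T_wall⁴ = 2.638×10¹⁰ − 2.097×10⁹ = 2.428×10¹⁰ K⁴.
|P_net| = 0.29·5.67×10⁻⁸·0.08867·2.428×10¹⁰.

P_net ≈ 35.4 W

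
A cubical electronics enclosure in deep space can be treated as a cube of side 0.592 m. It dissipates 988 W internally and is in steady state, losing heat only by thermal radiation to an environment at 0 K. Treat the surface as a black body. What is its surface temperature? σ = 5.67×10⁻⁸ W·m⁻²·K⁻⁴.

Steady state: internal power = radiated power, P = εσA T⁴.
Radiating area A = 6L² = 2.103 m².
T⁴ = P/(εσA) = 988/(1.0·5.67×10⁻⁸·2.103) = 8.287×10⁹ K⁴.
T = (8.287×10⁹)^(1/4).

T ≈ 302 K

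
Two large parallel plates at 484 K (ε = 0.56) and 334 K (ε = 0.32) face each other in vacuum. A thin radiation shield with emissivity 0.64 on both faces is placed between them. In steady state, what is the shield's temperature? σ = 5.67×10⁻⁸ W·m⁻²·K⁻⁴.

In steady state the net flux on the hot side equals that on the cold side.
σ(T₁⁴−T_s⁴)/D₁ = σ(T_s⁴−T₂⁴)/D₂, with D₁ = 1/ε₁+1/ε_s−1 = 2.348, D₂ = 1/ε_s+1/ε₂−1 = 3.688.
Solve for T_s⁴: T_s⁴ = (D₂·T₁⁴ + D₁·T₂⁴)/(D₁+D₂) = 3.837×10¹⁰ K⁴.

T_s ≈ 443 K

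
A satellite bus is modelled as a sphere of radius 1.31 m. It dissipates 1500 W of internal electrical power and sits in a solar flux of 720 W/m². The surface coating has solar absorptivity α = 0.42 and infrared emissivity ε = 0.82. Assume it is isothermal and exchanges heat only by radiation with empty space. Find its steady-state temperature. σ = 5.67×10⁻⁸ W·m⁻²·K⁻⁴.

At steady state, absorbed solar power + internal power = radiated power.
Absorbed: α·S·A_cross = 0.42·720·5.391 = 1630 W (cross-section πr²).
Total input = 1630 + 1500 = 3130 W.
Radiated: εσ·A_surf·T⁴ with A_surf = 4πr² = 21.57 m².
T⁴ = 3130/(0.82·5.67×10⁻⁸·21.57) = 3.122×10⁹ K⁴.

T ≈ 236 K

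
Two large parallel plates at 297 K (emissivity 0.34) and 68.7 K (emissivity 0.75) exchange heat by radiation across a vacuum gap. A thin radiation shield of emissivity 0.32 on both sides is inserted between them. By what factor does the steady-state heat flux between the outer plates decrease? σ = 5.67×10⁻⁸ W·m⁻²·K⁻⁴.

factor ≈ 2.60

Without shield: q₀ = σΔ(T⁴)/(1/ε₁+1/ε₂−1) with denominator 3.275.
With shield the two gaps are in series; the resistances add: (1/ε₁+1/ε_s−1)+(1/ε_s+1/ε₂−1) = 5.066+3.458 = 8.525.
Heat-flux ratio q₀/q = 8.525/3.275.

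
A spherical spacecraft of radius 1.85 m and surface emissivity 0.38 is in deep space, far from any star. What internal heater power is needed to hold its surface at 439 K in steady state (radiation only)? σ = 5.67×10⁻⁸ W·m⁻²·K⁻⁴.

P = εσ·4πr²·T⁴.
4πr² = 43.01 m²; T⁴ = 3.714×10¹⁰ K⁴.
P = 0.38·5.67×10⁻⁸·43.01·3.714×10¹⁰.

P ≈ 34400 W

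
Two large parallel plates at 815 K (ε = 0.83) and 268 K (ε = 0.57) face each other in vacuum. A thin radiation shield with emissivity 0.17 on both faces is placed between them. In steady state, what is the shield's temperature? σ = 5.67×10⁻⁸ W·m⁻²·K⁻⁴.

T_s ≈ 694 K

In steady state the net flux on the hot side equals that on the cold side.
σ(T₁⁴−T_s⁴)/D₁ = σ(T_s⁴−T₂⁴)/D₂, with D₁ = 1/ε₁+1/ε_s−1 = 6.087, D₂ = 1/ε_s+1/ε₂−1 = 6.637.
Solve for T_s⁴: T_s⁴ = (D₂·T₁⁴ + D₁·T₂⁴)/(D₁+D₂) = 2.326×10¹¹ K⁴.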